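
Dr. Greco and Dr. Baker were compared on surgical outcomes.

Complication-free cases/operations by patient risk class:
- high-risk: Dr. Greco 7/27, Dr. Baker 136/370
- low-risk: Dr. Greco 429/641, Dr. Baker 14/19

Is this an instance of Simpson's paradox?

High-risk: Dr. Greco 7/27 = 25.9%, Dr. Baker 136/370 = 36.8% → Dr. Baker
Low-risk: Dr. Greco 429/641 = 66.9%, Dr. Baker 14/19 = 73.7% → Dr. Baker
Overall: Dr. Greco 436/668 = 65.3%, Dr. Baker 150/389 = 38.6% → Dr. Greco
Dr. Baker wins each patient risk group but Dr. Greco wins overall — the comparison reverses. Dr. Baker's operations skew toward high-risk, which has a lower base rate.

Yes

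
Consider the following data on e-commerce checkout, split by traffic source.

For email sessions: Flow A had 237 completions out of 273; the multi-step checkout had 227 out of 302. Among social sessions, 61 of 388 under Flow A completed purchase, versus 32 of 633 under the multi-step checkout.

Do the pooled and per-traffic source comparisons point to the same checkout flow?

Yes

Email: Flow A 237/273 = 86.8%, the multi-step checkout 227/302 = 75.2% → Flow A
Social: Flow A 61/388 = 15.7%, the multi-step checkout 32/633 = 5.1% → Flow A
Overall: Flow A 298/661 = 45.1%, the multi-step checkout 259/935 = 27.7% → Flow A
Flow A wins overall and in every traffic group — no reversal.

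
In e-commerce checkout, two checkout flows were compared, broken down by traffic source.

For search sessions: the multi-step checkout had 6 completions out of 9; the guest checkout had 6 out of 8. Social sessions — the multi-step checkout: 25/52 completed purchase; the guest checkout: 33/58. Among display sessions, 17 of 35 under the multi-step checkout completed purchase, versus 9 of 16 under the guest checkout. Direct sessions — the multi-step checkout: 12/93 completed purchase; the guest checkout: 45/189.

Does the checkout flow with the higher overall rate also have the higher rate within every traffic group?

Yes

Search: the multi-step checkout 6/9 = 66.7%, the guest checkout 6/8 = 75.0% → the guest checkout
Social: the multi-step checkout 25/52 = 48.1%, the guest checkout 33/58 = 56.9% → the guest checkout
Display: the multi-step checkout 17/35 = 48.6%, the guest checkout 9/16 = 56.2% → the guest checkout
Direct: the multi-step checkout 12/93 = 12.9%, the guest checkout 45/189 = 23.8% → the guest checkout
Overall: the multi-step checkout 60/189 = 31.7%, the guest checkout 93/271 = 34.3% → the guest checkout
The guest checkout wins overall and in every traffic group — no reversal.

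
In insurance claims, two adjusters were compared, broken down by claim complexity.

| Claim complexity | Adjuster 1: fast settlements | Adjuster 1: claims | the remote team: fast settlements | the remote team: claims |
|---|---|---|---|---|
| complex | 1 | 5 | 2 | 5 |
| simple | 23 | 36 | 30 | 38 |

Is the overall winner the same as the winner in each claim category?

Yes

Complex: Adjuster 1 1/5 = 20.0%, the remote team 2/5 = 40.0% → the remote team
Simple: Adjuster 1 23/36 = 63.9%, the remote team 30/38 = 78.9% → the remote team
Overall: Adjuster 1 24/41 = 58.5%, the remote team 32/43 = 74.4% → the remote team
The remote team wins overall and in every claim group — no reversal.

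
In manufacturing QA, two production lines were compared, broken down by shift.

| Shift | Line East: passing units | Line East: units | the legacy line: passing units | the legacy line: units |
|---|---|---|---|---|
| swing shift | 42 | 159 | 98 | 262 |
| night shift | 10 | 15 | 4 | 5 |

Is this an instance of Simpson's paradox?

No

Swing shift: Line East 42/159 = 26.4%, the legacy line 98/262 = 37.4% → the legacy line
Night shift: Line East 10/15 = 66.7%, the legacy line 4/5 = 80.0% → the legacy line
Overall: Line East 52/174 = 29.9%, the legacy line 102/267 = 38.2% → the legacy line
The legacy line wins overall and in every shift group — no reversal.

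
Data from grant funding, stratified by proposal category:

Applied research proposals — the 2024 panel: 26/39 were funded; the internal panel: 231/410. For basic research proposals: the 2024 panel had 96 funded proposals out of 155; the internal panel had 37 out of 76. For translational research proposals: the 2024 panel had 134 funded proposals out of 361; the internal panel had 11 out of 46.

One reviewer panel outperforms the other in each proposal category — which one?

the 2024 panel

Applied research: the 2024 panel 26/39 = 66.7%, the internal panel 231/410 = 56.3% → the 2024 panel
Basic research: the 2024 panel 96/155 = 61.9%, the internal panel 37/76 = 48.7% → the 2024 panel
Translational research: the 2024 panel 134/361 = 37.1%, the internal panel 11/46 = 23.9% → the 2024 panel
The 2024 panel has the higher rate in all 3 groups.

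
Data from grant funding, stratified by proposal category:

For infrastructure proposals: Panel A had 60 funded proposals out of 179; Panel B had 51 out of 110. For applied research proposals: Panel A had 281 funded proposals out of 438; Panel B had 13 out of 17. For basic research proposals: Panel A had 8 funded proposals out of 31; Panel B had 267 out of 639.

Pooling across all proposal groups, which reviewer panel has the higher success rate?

Infrastructure: Panel A 60/179 = 33.5%, Panel B 51/110 = 46.4% → Panel B
Applied research: Panel A 281/438 = 64.2%, Panel B 13/17 = 76.5% → Panel B
Basic research: Panel A 8/31 = 25.8%, Panel B 267/639 = 41.8% → Panel B
Overall: Panel A 349/648 = 53.9%, Panel B 331/766 = 43.2% → Panel A
(Panel B wins every proposal group but Panel A wins overall — Panel B's proposals skew toward the low-rate basic research group.)

Panel A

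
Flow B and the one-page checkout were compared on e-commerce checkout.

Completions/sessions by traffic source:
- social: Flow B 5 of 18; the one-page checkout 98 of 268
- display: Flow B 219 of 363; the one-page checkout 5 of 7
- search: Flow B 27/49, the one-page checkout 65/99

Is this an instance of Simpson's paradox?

Social: Flow B 5/18 = 27.8%, the one-page checkout 98/268 = 36.6% → the one-page checkout
Display: Flow B 219/363 = 60.3%, the one-page checkout 5/7 = 71.4% → the one-page checkout
Search: Flow B 27/49 = 55.1%, the one-page checkout 65/99 = 65.7% → the one-page checkout
Overall: Flow B 251/430 = 58.4%, the one-page checkout 168/374 = 44.9% → Flow B
The one-page checkout wins each traffic group but Flow B wins overall — the comparison reverses. The one-page checkout's sessions skew toward social, which has a lower base rate.

Yes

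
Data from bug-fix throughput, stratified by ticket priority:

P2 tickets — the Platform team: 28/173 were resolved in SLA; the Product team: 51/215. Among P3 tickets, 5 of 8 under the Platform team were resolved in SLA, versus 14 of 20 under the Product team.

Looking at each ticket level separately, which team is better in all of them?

the Product team

P2: the Platform team 28/173 = 16.2%, the Product team 51/215 = 23.7% → the Product team
P3: the Platform team 5/8 = 62.5%, the Product team 14/20 = 70.0% → the Product team
The Product team has the higher rate in both groups.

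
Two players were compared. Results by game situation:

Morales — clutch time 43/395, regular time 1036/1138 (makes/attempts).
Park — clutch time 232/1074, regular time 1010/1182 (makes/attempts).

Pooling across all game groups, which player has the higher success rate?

Morales

Clutch time: Morales 43/395 = 10.9%, Park 232/1074 = 21.6% → Park
Regular time: Morales 1036/1138 = 91.0%, Park 1010/1182 = 85.4% → Morales
Overall: Morales 1079/1533 = 70.4%, Park 1242/2256 = 55.1% → Morales
(Neither sweeps every game group, but Morales has the higher pooled rate.)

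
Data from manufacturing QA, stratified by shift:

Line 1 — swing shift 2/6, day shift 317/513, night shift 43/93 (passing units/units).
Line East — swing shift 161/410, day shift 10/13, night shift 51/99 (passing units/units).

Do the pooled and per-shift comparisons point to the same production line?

No

Swing shift: Line 1 2/6 = 33.3%, Line East 161/410 = 39.3% → Line East
Day shift: Line 1 317/513 = 61.8%, Line East 10/13 = 76.9% → Line East
Night shift: Line 1 43/93 = 46.2%, Line East 51/99 = 51.5% → Line East
Overall: Line 1 362/612 = 59.2%, Line East 222/522 = 42.5% → Line 1
Line East wins each shift group but Line 1 wins overall — the comparison reverses. Line East's units skew toward swing shift, which has a lower base rate.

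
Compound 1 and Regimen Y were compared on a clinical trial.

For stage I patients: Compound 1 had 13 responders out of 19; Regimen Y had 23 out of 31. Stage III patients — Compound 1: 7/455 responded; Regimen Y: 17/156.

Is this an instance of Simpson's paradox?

Stage I: Compound 1 13/19 = 68.4%, Regimen Y 23/31 = 74.2% → Regimen Y
Stage III: Compound 1 7/455 = 1.5%, Regimen Y 17/156 = 10.9% → Regimen Y
Overall: Compound 1 20/474 = 4.2%, Regimen Y 40/187 = 21.4% → Regimen Y
Regimen Y wins overall and in every disease group — no reversal.

No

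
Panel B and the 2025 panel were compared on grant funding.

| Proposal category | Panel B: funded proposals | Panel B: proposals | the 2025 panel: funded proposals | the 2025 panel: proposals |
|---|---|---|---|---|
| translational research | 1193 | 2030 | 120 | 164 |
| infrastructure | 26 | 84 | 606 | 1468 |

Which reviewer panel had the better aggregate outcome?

Translational research: Panel B 1193/2030 = 58.8%, the 2025 panel 120/164 = 73.2% → the 2025 panel
Infrastructure: Panel B 26/84 = 31.0%, the 2025 panel 606/1468 = 41.3% → the 2025 panel
Overall: Panel B 1219/2114 = 57.7%, the 2025 panel 726/1632 = 44.5% → Panel B
(The 2025 panel wins every proposal group but Panel B wins overall — the 2025 panel's proposals skew toward the low-rate infrastructure group.)

Panel B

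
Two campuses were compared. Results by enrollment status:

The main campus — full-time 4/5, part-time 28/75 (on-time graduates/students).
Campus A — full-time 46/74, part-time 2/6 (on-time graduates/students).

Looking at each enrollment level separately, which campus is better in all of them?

Full-time: the main campus 4/5 = 80.0%, Campus A 46/74 = 62.2% → the main campus
Part-time: the main campus 28/75 = 37.3%, Campus A 2/6 = 33.3% → the main campus
The main campus has the higher rate in both groups.

the main campus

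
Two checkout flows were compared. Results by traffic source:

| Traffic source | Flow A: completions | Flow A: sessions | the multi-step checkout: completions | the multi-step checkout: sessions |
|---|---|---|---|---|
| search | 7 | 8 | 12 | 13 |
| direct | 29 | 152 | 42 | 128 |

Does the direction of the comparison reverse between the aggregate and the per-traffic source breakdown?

No

Search: Flow A 7/8 = 87.5%, the multi-step checkout 12/13 = 92.3% → the multi-step checkout
Direct: Flow A 29/152 = 19.1%, the multi-step checkout 42/128 = 32.8% → the multi-step checkout
Overall: Flow A 36/160 = 22.5%, the multi-step checkout 54/141 = 38.3% → the multi-step checkout
The multi-step checkout wins overall and in every traffic group — no reversal.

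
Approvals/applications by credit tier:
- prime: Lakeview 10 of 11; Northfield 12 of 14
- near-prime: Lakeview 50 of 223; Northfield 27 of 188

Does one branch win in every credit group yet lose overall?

Prime: Lakeview 10/11 = 90.9%, Northfield 12/14 = 85.7% → Lakeview
Near-prime: Lakeview 50/223 = 22.4%, Northfield 27/188 = 14.4% → Lakeview
Overall: Lakeview 60/234 = 25.6%, Northfield 39/202 = 19.3% → Lakeview
Lakeview wins overall and in every credit group — no reversal.

No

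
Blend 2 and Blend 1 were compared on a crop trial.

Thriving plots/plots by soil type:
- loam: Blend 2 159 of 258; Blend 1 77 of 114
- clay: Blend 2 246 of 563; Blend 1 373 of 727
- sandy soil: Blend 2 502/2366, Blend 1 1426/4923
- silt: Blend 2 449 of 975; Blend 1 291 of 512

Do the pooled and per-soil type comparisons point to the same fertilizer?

Yes

Loam: Blend 2 159/258 = 61.6%, Blend 1 77/114 = 67.5% → Blend 1
Clay: Blend 2 246/563 = 43.7%, Blend 1 373/727 = 51.3% → Blend 1
Sandy soil: Blend 2 502/2366 = 21.2%, Blend 1 1426/4923 = 29.0% → Blend 1
Silt: Blend 2 449/975 = 46.1%, Blend 1 291/512 = 56.8% → Blend 1
Overall: Blend 2 1356/4162 = 32.6%, Blend 1 2167/6276 = 34.5% → Blend 1
Blend 1 wins overall and in every soil group — no reversal.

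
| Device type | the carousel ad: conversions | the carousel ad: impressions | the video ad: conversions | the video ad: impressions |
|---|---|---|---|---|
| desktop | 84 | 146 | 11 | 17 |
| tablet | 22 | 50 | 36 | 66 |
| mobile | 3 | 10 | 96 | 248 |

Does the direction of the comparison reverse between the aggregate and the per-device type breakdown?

Yes

Desktop: the carousel ad 84/146 = 57.5%, the video ad 11/17 = 64.7% → the video ad
Tablet: the carousel ad 22/50 = 44.0%, the video ad 36/66 = 54.5% → the video ad
Mobile: the carousel ad 3/10 = 30.0%, the video ad 96/248 = 38.7% → the video ad
Overall: the carousel ad 109/206 = 52.9%, the video ad 143/331 = 43.2% → the carousel ad
The video ad wins each device group but the carousel ad wins overall — the comparison reverses. The video ad's impressions skew toward mobile, which has a lower base rate.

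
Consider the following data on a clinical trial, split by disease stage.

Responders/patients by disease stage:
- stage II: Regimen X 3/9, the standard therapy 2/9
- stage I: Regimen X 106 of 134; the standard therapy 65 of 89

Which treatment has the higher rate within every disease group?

Stage II: Regimen X 3/9 = 33.3%, the standard therapy 2/9 = 22.2% → Regimen X
Stage I: Regimen X 106/134 = 79.1%, the standard therapy 65/89 = 73.0% → Regimen X
Regimen X has the higher rate in both groups.

Regimen X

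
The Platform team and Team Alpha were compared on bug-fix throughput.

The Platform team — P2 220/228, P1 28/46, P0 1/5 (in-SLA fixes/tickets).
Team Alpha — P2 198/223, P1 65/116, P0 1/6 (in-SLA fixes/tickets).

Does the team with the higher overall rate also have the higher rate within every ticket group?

P2: the Platform team 220/228 = 96.5%, Team Alpha 198/223 = 88.8% → the Platform team
P1: the Platform team 28/46 = 60.9%, Team Alpha 65/116 = 56.0% → the Platform team
P0: the Platform team 1/5 = 20.0%, Team Alpha 1/6 = 16.7% → the Platform team
Overall: the Platform team 249/279 = 89.2%, Team Alpha 264/345 = 76.5% → the Platform team
The Platform team wins overall and in every ticket group — no reversal.

Yes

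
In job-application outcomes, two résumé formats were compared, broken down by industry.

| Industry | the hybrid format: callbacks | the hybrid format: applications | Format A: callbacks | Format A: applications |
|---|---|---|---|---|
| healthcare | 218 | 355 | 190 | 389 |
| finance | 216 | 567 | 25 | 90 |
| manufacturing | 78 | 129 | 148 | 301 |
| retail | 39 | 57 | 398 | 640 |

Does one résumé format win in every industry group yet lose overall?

Healthcare: the hybrid format 218/355 = 61.4%, Format A 190/389 = 48.8% → the hybrid format
Finance: the hybrid format 216/567 = 38.1%, Format A 25/90 = 27.8% → the hybrid format
Manufacturing: the hybrid format 78/129 = 60.5%, Format A 148/301 = 49.2% → the hybrid format
Retail: the hybrid format 39/57 = 68.4%, Format A 398/640 = 62.2% → the hybrid format
Overall: the hybrid format 551/1108 = 49.7%, Format A 761/1420 = 53.6% → Format A
The hybrid format wins each industry group but Format A wins overall — the comparison reverses. The hybrid format's applications skew toward finance, which has a lower base rate.

Yes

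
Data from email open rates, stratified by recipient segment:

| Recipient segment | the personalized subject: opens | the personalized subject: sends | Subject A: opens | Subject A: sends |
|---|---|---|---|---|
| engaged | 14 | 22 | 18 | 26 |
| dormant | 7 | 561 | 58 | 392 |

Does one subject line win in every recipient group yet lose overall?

No

Engaged: the personalized subject 14/22 = 63.6%, Subject A 18/26 = 69.2% → Subject A
Dormant: the personalized subject 7/561 = 1.2%, Subject A 58/392 = 14.8% → Subject A
Overall: the personalized subject 21/583 = 3.6%, Subject A 76/418 = 18.2% → Subject A
Subject A wins overall and in every recipient group — no reversal.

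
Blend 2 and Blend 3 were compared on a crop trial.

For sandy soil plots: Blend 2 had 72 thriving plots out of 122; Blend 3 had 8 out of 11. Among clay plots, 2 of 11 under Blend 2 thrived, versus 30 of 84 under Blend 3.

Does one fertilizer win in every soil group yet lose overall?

Yes

Sandy soil: Blend 2 72/122 = 59.0%, Blend 3 8/11 = 72.7% → Blend 3
Clay: Blend 2 2/11 = 18.2%, Blend 3 30/84 = 35.7% → Blend 3
Overall: Blend 2 74/133 = 55.6%, Blend 3 38/95 = 40.0% → Blend 2
Blend 3 wins each soil group but Blend 2 wins overall — the comparison reverses. Blend 3's plots skew toward clay, which has a lower base rate.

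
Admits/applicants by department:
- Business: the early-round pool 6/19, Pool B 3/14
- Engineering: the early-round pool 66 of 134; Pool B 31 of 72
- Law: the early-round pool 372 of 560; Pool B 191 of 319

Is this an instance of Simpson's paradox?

No

Business: the early-round pool 6/19 = 31.6%, Pool B 3/14 = 21.4% → the early-round pool
Engineering: the early-round pool 66/134 = 49.3%, Pool B 31/72 = 43.1% → the early-round pool
Law: the early-round pool 372/560 = 66.4%, Pool B 191/319 = 59.9% → the early-round pool
Overall: the early-round pool 444/713 = 62.3%, Pool B 225/405 = 55.6% → the early-round pool
The early-round pool wins overall and in every department group — no reversal.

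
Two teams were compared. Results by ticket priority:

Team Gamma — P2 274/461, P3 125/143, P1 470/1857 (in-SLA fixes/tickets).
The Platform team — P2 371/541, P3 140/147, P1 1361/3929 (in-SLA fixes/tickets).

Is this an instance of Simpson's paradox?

No

P2: Team Gamma 274/461 = 59.4%, the Platform team 371/541 = 68.6% → the Platform team
P3: Team Gamma 125/143 = 87.4%, the Platform team 140/147 = 95.2% → the Platform team
P1: Team Gamma 470/1857 = 25.3%, the Platform team 1361/3929 = 34.6% → the Platform team
Overall: Team Gamma 869/2461 = 35.3%, the Platform team 1872/4617 = 40.5% → the Platform team
The Platform team wins overall and in every ticket group — no reversal.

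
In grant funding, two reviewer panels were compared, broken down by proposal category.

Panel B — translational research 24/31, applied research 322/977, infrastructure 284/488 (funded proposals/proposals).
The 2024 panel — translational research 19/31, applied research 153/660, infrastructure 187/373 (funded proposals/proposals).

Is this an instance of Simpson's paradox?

Translational research: Panel B 24/31 = 77.4%, the 2024 panel 19/31 = 61.3% → Panel B
Applied research: Panel B 322/977 = 33.0%, the 2024 panel 153/660 = 23.2% → Panel B
Infrastructure: Panel B 284/488 = 58.2%, the 2024 panel 187/373 = 50.1% → Panel B
Overall: Panel B 630/1496 = 42.1%, the 2024 panel 359/1064 = 33.7% → Panel B
Panel B wins overall and in every proposal group — no reversal.

No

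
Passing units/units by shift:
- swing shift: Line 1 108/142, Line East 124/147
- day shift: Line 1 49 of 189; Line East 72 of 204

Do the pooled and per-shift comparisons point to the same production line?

Yes

Swing shift: Line 1 108/142 = 76.1%, Line East 124/147 = 84.4% → Line East
Day shift: Line 1 49/189 = 25.9%, Line East 72/204 = 35.3% → Line East
Overall: Line 1 157/331 = 47.4%, Line East 196/351 = 55.8% → Line East
Line East wins overall and in every shift group — no reversal.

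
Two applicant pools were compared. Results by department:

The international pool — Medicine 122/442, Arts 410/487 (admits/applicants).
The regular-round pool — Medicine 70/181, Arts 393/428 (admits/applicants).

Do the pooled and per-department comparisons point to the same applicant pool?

Yes

Medicine: the international pool 122/442 = 27.6%, the regular-round pool 70/181 = 38.7% → the regular-round pool
Arts: the international pool 410/487 = 84.2%, the regular-round pool 393/428 = 91.8% → the regular-round pool
Overall: the international pool 532/929 = 57.3%, the regular-round pool 463/609 = 76.0% → the regular-round pool
The regular-round pool wins overall and in every department group — no reversal.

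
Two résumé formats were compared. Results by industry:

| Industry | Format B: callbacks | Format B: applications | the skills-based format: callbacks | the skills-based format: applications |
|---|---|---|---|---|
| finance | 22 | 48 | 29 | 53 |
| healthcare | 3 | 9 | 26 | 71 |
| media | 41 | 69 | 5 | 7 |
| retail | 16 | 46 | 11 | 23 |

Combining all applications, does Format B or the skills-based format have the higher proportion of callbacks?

Format B

Finance: Format B 22/48 = 45.8%, the skills-based format 29/53 = 54.7% → the skills-based format
Healthcare: Format B 3/9 = 33.3%, the skills-based format 26/71 = 36.6% → the skills-based format
Media: Format B 41/69 = 59.4%, the skills-based format 5/7 = 71.4% → the skills-based format
Retail: Format B 16/46 = 34.8%, the skills-based format 11/23 = 47.8% → the skills-based format
Overall: Format B 82/172 = 47.7%, the skills-based format 71/154 = 46.1% → Format B
(The skills-based format wins every industry group but Format B wins overall — the skills-based format's applications skew toward the low-rate healthcare group.)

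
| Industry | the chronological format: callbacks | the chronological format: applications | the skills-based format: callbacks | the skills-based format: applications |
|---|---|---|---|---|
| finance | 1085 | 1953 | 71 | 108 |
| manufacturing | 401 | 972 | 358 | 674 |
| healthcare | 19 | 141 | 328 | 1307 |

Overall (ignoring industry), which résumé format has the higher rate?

the chronological format

Finance: the chronological format 1085/1953 = 55.6%, the skills-based format 71/108 = 65.7% → the skills-based format
Manufacturing: the chronological format 401/972 = 41.3%, the skills-based format 358/674 = 53.1% → the skills-based format
Healthcare: the chronological format 19/141 = 13.5%, the skills-based format 328/1307 = 25.1% → the skills-based format
Overall: the chronological format 1505/3066 = 49.1%, the skills-based format 757/2089 = 36.2% → the chronological format
(The skills-based format wins every industry group but the chronological format wins overall — the skills-based format's applications skew toward the low-rate healthcare group.)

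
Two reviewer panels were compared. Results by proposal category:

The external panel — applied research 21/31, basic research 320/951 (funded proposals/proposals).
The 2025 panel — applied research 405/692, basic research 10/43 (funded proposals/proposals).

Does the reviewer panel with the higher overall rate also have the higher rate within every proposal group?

Applied research: the external panel 21/31 = 67.7%, the 2025 panel 405/692 = 58.5% → the external panel
Basic research: the external panel 320/951 = 33.6%, the 2025 panel 10/43 = 23.3% → the external panel
Overall: the external panel 341/982 = 34.7%, the 2025 panel 415/735 = 56.5% → the 2025 panel
The external panel wins each proposal group but the 2025 panel wins overall — the comparison reverses. The external panel's proposals skew toward basic research, which has a lower base rate.

No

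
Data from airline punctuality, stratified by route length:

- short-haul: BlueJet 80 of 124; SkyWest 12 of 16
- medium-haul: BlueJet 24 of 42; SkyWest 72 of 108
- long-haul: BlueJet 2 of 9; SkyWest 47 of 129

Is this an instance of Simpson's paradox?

Yes

Short-haul: BlueJet 80/124 = 64.5%, SkyWest 12/16 = 75.0% → SkyWest
Medium-haul: BlueJet 24/42 = 57.1%, SkyWest 72/108 = 66.7% → SkyWest
Long-haul: BlueJet 2/9 = 22.2%, SkyWest 47/129 = 36.4% → SkyWest
Overall: BlueJet 106/175 = 60.6%, SkyWest 131/253 = 51.8% → BlueJet
SkyWest wins each route group but BlueJet wins overall — the comparison reverses. SkyWest's flights skew toward long-haul, which has a lower base rate.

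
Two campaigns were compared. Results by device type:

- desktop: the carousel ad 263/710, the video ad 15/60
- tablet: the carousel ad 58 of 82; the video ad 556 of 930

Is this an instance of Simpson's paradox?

Desktop: the carousel ad 263/710 = 37.0%, the video ad 15/60 = 25.0% → the carousel ad
Tablet: the carousel ad 58/82 = 70.7%, the video ad 556/930 = 59.8% → the carousel ad
Overall: the carousel ad 321/792 = 40.5%, the video ad 571/990 = 57.7% → the video ad
The carousel ad wins each device group but the video ad wins overall — the comparison reverses. The carousel ad's impressions skew toward desktop, which has a lower base rate.

Yes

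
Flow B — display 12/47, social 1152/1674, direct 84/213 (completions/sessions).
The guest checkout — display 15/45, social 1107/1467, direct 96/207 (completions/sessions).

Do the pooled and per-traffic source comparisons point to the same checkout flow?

Yes

Display: Flow B 12/47 = 25.5%, the guest checkout 15/45 = 33.3% → the guest checkout
Social: Flow B 1152/1674 = 68.8%, the guest checkout 1107/1467 = 75.5% → the guest checkout
Direct: Flow B 84/213 = 39.4%, the guest checkout 96/207 = 46.4% → the guest checkout
Overall: Flow B 1248/1934 = 64.5%, the guest checkout 1218/1719 = 70.9% → the guest checkout
The guest checkout wins overall and in every traffic group — no reversal.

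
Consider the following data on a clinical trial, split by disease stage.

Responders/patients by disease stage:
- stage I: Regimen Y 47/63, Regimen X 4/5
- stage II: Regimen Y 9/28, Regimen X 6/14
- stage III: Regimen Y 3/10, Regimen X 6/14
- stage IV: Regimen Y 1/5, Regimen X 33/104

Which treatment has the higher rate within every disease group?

Stage I: Regimen Y 47/63 = 74.6%, Regimen X 4/5 = 80.0% → Regimen X
Stage II: Regimen Y 9/28 = 32.1%, Regimen X 6/14 = 42.9% → Regimen X
Stage III: Regimen Y 3/10 = 30.0%, Regimen X 6/14 = 42.9% → Regimen X
Stage IV: Regimen Y 1/5 = 20.0%, Regimen X 33/104 = 31.7% → Regimen X
Regimen X has the higher rate in all 4 groups.

Regimen X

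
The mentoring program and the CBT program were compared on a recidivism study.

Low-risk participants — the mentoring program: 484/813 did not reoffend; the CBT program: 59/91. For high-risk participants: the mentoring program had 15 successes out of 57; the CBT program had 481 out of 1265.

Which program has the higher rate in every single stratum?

the CBT program

Low-risk: the mentoring program 484/813 = 59.5%, the CBT program 59/91 = 64.8% → the CBT program
High-risk: the mentoring program 15/57 = 26.3%, the CBT program 481/1265 = 38.0% → the CBT program
The CBT program has the higher rate in both groups.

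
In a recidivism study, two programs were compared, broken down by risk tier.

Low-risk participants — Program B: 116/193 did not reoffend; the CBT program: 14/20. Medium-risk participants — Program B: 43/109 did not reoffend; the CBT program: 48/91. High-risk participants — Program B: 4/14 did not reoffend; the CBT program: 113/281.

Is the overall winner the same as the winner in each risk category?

No

Low-risk: Program B 116/193 = 60.1%, the CBT program 14/20 = 70.0% → the CBT program
Medium-risk: Program B 43/109 = 39.4%, the CBT program 48/91 = 52.7% → the CBT program
High-risk: Program B 4/14 = 28.6%, the CBT program 113/281 = 40.2% → the CBT program
Overall: Program B 163/316 = 51.6%, the CBT program 175/392 = 44.6% → Program B
The CBT program wins each risk group but Program B wins overall — the comparison reverses. The CBT program's participants skew toward high-risk, which has a lower base rate.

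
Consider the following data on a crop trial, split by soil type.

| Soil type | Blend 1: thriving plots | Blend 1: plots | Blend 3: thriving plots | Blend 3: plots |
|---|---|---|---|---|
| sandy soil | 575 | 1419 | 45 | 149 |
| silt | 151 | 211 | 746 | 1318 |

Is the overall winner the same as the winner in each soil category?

Sandy soil: Blend 1 575/1419 = 40.5%, Blend 3 45/149 = 30.2% → Blend 1
Silt: Blend 1 151/211 = 71.6%, Blend 3 746/1318 = 56.6% → Blend 1
Overall: Blend 1 726/1630 = 44.5%, Blend 3 791/1467 = 53.9% → Blend 3
Blend 1 wins each soil group but Blend 3 wins overall — the comparison reverses. Blend 1's plots skew toward sandy soil, which has a lower base rate.

No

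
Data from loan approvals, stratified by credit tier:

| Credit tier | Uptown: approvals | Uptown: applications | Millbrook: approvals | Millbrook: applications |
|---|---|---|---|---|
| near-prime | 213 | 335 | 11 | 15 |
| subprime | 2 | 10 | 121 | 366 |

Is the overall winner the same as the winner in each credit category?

No

Near-prime: Uptown 213/335 = 63.6%, Millbrook 11/15 = 73.3% → Millbrook
Subprime: Uptown 2/10 = 20.0%, Millbrook 121/366 = 33.1% → Millbrook
Overall: Uptown 215/345 = 62.3%, Millbrook 132/381 = 34.6% → Uptown
Millbrook wins each credit group but Uptown wins overall — the comparison reverses. Millbrook's applications skew toward subprime, which has a lower base rate.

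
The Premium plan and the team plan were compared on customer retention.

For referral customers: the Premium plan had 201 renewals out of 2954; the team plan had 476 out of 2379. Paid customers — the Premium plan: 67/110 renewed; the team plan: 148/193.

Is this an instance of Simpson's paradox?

Referral: the Premium plan 201/2954 = 6.8%, the team plan 476/2379 = 20.0% → the team plan
Paid: the Premium plan 67/110 = 60.9%, the team plan 148/193 = 76.7% → the team plan
Overall: the Premium plan 268/3064 = 8.7%, the team plan 624/2572 = 24.3% → the team plan
The team plan wins overall and in every signup group — no reversal.

No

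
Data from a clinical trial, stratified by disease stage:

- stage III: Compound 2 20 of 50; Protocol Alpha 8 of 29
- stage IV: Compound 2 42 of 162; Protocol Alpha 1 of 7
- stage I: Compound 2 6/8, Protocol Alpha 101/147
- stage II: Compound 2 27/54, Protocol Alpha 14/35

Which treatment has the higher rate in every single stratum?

Compound 2

Stage III: Compound 2 20/50 = 40.0%, Protocol Alpha 8/29 = 27.6% → Compound 2
Stage IV: Compound 2 42/162 = 25.9%, Protocol Alpha 1/7 = 14.3% → Compound 2
Stage I: Compound 2 6/8 = 75.0%, Protocol Alpha 101/147 = 68.7% → Compound 2
Stage II: Compound 2 27/54 = 50.0%, Protocol Alpha 14/35 = 40.0% → Compound 2
Compound 2 has the higher rate in all 4 groups.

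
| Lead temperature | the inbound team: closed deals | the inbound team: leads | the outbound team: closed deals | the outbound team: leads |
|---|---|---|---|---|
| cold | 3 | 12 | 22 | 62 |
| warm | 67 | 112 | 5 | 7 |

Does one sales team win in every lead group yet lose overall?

Yes

Cold: the inbound team 3/12 = 25.0%, the outbound team 22/62 = 35.5% → the outbound team
Warm: the inbound team 67/112 = 59.8%, the outbound team 5/7 = 71.4% → the outbound team
Overall: the inbound team 70/124 = 56.5%, the outbound team 27/69 = 39.1% → the inbound team
The outbound team wins each lead group but the inbound team wins overall — the comparison reverses. The outbound team's leads skew toward cold, which has a lower base rate.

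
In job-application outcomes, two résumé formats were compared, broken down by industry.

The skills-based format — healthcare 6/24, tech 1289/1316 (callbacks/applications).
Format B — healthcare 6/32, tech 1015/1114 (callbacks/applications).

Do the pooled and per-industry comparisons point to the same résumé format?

Yes

Healthcare: the skills-based format 6/24 = 25.0%, Format B 6/32 = 18.8% → the skills-based format
Tech: the skills-based format 1289/1316 = 97.9%, Format B 1015/1114 = 91.1% → the skills-based format
Overall: the skills-based format 1295/1340 = 96.6%, Format B 1021/1146 = 89.1% → the skills-based format
The skills-based format wins overall and in every industry group — no reversal.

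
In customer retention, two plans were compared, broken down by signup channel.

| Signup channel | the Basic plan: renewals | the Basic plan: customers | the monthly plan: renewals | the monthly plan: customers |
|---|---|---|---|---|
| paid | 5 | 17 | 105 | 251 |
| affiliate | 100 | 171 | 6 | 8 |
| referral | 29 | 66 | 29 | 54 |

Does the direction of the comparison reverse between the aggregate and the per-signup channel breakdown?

Yes

Paid: the Basic plan 5/17 = 29.4%, the monthly plan 105/251 = 41.8% → the monthly plan
Affiliate: the Basic plan 100/171 = 58.5%, the monthly plan 6/8 = 75.0% → the monthly plan
Referral: the Basic plan 29/66 = 43.9%, the monthly plan 29/54 = 53.7% → the monthly plan
Overall: the Basic plan 134/254 = 52.8%, the monthly plan 140/313 = 44.7% → the Basic plan
The monthly plan wins each signup group but the Basic plan wins overall — the comparison reverses. The monthly plan's customers skew toward paid, which has a lower base rate.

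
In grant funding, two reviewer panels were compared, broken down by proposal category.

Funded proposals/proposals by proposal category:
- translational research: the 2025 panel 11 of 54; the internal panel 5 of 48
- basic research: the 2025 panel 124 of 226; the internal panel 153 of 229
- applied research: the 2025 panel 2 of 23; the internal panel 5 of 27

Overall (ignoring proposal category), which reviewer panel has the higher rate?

the internal panel

Translational research: the 2025 panel 11/54 = 20.4%, the internal panel 5/48 = 10.4% → the 2025 panel
Basic research: the 2025 panel 124/226 = 54.9%, the internal panel 153/229 = 66.8% → the internal panel
Applied research: the 2025 panel 2/23 = 8.7%, the internal panel 5/27 = 18.5% → the internal panel
Overall: the 2025 panel 137/303 = 45.2%, the internal panel 163/304 = 53.6% → the internal panel
(Neither sweeps every proposal group, but the internal panel has the higher pooled rate.)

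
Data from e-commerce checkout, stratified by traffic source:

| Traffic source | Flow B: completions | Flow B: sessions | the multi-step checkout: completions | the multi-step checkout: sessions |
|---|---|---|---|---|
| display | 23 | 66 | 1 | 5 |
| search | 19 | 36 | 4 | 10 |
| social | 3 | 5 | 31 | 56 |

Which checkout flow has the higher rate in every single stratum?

Display: Flow B 23/66 = 34.8%, the multi-step checkout 1/5 = 20.0% → Flow B
Search: Flow B 19/36 = 52.8%, the multi-step checkout 4/10 = 40.0% → Flow B
Social: Flow B 3/5 = 60.0%, the multi-step checkout 31/56 = 55.4% → Flow B
Flow B has the higher rate in all 3 groups.

Flow B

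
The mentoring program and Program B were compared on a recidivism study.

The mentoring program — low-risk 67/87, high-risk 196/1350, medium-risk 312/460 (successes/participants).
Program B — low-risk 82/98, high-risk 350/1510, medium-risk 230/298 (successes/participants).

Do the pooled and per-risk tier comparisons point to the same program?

Yes

Low-risk: the mentoring program 67/87 = 77.0%, Program B 82/98 = 83.7% → Program B
High-risk: the mentoring program 196/1350 = 14.5%, Program B 350/1510 = 23.2% → Program B
Medium-risk: the mentoring program 312/460 = 67.8%, Program B 230/298 = 77.2% → Program B
Overall: the mentoring program 575/1897 = 30.3%, Program B 662/1906 = 34.7% → Program B
Program B wins overall and in every risk group — no reversal.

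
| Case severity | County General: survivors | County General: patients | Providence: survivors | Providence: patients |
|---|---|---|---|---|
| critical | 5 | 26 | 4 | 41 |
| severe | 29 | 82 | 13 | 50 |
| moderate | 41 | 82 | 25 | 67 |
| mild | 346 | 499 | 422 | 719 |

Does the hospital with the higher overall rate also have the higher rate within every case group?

Critical: County General 5/26 = 19.2%, Providence 4/41 = 9.8% → County General
Severe: County General 29/82 = 35.4%, Providence 13/50 = 26.0% → County General
Moderate: County General 41/82 = 50.0%, Providence 25/67 = 37.3% → County General
Mild: County General 346/499 = 69.3%, Providence 422/719 = 58.7% → County General
Overall: County General 421/689 = 61.1%, Providence 464/877 = 52.9% → County General
County General wins overall and in every case group — no reversal.

Yes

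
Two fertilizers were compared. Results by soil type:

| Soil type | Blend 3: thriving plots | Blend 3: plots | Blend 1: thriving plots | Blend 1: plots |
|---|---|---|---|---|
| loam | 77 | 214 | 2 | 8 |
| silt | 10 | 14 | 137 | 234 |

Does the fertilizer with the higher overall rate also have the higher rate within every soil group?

Loam: Blend 3 77/214 = 36.0%, Blend 1 2/8 = 25.0% → Blend 3
Silt: Blend 3 10/14 = 71.4%, Blend 1 137/234 = 58.5% → Blend 3
Overall: Blend 3 87/228 = 38.2%, Blend 1 139/242 = 57.4% → Blend 1
Blend 3 wins each soil group but Blend 1 wins overall — the comparison reverses. Blend 3's plots skew toward loam, which has a lower base rate.

No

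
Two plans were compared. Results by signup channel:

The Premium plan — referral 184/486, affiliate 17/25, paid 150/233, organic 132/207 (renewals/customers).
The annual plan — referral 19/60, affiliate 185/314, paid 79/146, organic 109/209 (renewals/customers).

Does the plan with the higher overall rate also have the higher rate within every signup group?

Referral: the Premium plan 184/486 = 37.9%, the annual plan 19/60 = 31.7% → the Premium plan
Affiliate: the Premium plan 17/25 = 68.0%, the annual plan 185/314 = 58.9% → the Premium plan
Paid: the Premium plan 150/233 = 64.4%, the annual plan 79/146 = 54.1% → the Premium plan
Organic: the Premium plan 132/207 = 63.8%, the annual plan 109/209 = 52.2% → the Premium plan
Overall: the Premium plan 483/951 = 50.8%, the annual plan 392/729 = 53.8% → the annual plan
The Premium plan wins each signup group but the annual plan wins overall — the comparison reverses. The Premium plan's customers skew toward referral, which has a lower base rate.

No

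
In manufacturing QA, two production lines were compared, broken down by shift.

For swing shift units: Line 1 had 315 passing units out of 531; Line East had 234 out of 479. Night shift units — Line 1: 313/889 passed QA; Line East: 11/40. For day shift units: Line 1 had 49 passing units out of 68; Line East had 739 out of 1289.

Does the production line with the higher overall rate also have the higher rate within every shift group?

No

Swing shift: Line 1 315/531 = 59.3%, Line East 234/479 = 48.9% → Line 1
Night shift: Line 1 313/889 = 35.2%, Line East 11/40 = 27.5% → Line 1
Day shift: Line 1 49/68 = 72.1%, Line East 739/1289 = 57.3% → Line 1
Overall: Line 1 677/1488 = 45.5%, Line East 984/1808 = 54.4% → Line East
Line 1 wins each shift group but Line East wins overall — the comparison reverses. Line 1's units skew toward night shift, which has a lower base rate.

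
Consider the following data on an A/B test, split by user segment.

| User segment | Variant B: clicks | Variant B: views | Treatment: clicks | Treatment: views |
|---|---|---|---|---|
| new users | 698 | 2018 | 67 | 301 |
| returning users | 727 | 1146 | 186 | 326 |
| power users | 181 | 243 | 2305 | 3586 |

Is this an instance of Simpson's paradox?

Yes

New users: Variant B 698/2018 = 34.6%, Treatment 67/301 = 22.3% → Variant B
Returning users: Variant B 727/1146 = 63.4%, Treatment 186/326 = 57.1% → Variant B
Power users: Variant B 181/243 = 74.5%, Treatment 2305/3586 = 64.3% → Variant B
Overall: Variant B 1606/3407 = 47.1%, Treatment 2558/4213 = 60.7% → Treatment
Variant B wins each user group but Treatment wins overall — the comparison reverses. Variant B's views skew toward new users, which has a lower base rate.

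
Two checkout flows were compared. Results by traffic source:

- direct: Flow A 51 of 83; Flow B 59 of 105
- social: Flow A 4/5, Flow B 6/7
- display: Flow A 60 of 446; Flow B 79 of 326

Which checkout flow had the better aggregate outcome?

Flow B

Direct: Flow A 51/83 = 61.4%, Flow B 59/105 = 56.2% → Flow A
Social: Flow A 4/5 = 80.0%, Flow B 6/7 = 85.7% → Flow B
Display: Flow A 60/446 = 13.5%, Flow B 79/326 = 24.2% → Flow B
Overall: Flow A 115/534 = 21.5%, Flow B 144/438 = 32.9% → Flow B
(Neither sweeps every traffic group, but Flow B has the higher pooled rate.)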